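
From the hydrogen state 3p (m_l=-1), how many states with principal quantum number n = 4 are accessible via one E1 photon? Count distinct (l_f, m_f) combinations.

E1 requires Δl = ±1, so l_f ∈ {0, 2}; with 0 ≤ l_f ≤ n_f−1 = 3, the allowed l_f values are {0, 2}.
For l_f = 0: m_f ∈ {m_i−1, m_i, m_i+1} ∩ [−0, 0] = {0} → 1 state.
For l_f = 2: m_f ∈ {m_i−1, m_i, m_i+1} ∩ [−2, 2] = {-2, -1, 0} → 3 states.
Total: 4.

4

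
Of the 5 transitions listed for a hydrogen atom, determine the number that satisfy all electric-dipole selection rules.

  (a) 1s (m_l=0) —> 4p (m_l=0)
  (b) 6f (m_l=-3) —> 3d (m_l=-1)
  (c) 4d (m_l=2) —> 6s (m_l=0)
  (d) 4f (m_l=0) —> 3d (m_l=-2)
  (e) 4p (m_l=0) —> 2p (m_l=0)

(a) allowed
(b) forbidden — Δm_l = +2 (E1 requires Δm_l = 0, ±1)
(c) forbidden — Δl = -2 (E1 requires Δl = ±1); Δm_l = -2 (E1 requires Δm_l = 0, ±1)
(d) forbidden — Δm_l = -2 (E1 requires Δm_l = 0, ±1)
(e) forbidden — Δl = +0 (E1 requires Δl = ±1)
Total allowed: 1 of 5.

1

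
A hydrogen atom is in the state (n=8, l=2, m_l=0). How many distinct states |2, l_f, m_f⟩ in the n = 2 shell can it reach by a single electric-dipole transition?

3

E1 requires Δl = ±1, so l_f ∈ {1, 3}; with 0 ≤ l_f ≤ n_f−1 = 1, the allowed l_f values are {1}.
For l_f = 1: m_f ∈ {m_i−1, m_i, m_i+1} ∩ [−1, 1] = {-1, 0, 1} → 3 states.
Total: 3.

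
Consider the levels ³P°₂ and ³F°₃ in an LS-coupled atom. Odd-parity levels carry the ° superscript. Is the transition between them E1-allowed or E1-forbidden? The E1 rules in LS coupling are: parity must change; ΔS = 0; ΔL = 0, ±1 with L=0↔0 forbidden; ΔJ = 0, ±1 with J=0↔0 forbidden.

Reading off the term symbols: S 1→1, L 1→3, J 2→3, parity odd→odd.
Parity must change: odd → odd — fails.
ΔS = 0: S: 1 → 1 — ok.
ΔL = 0, ±1 (not L=0↔0): L: 1 → 3, ΔL = +2 — fails.
ΔJ = 0, ±1 (not J=0↔0): J: 2 → 3, ΔJ = +1 — ok.
Rule(s) violated: parity, ΔL.

forbidden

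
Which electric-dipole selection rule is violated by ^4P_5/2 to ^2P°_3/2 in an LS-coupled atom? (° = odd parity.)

Reading off the term symbols: S 3/2→1/2, L 1→1, J 5/2→3/2, parity even→odd.
Parity must change: even → odd — passes.
ΔS = 0: S: 3/2 → 1/2 — fails.
ΔL = 0, ±1 (not L=0↔0): L: 1 → 1, ΔL = +0 — passes.
ΔJ = 0, ±1 (not J=0↔0): J: 5/2 → 3/2, ΔJ = -1 — passes.

the ΔS = 0 rule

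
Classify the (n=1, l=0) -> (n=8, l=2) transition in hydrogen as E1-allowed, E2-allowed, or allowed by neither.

Δl = 2 − 0 = +2; l_i + l_f = 2.
E1 (Δl = ±1): not satisfied.
E2 (Δl = 0,±2, l_i+l_f ≥ 2): satisfied.

E2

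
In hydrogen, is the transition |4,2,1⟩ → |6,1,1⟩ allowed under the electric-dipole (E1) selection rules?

Initial l = 2, final l = 1, so Δl = -1. E1 requires Δl = ±1: passes.
Δm_l = 1 − (1) = +0. E1 requires Δm_l = 0, ±1: passes.
All E1 selection rules are satisfied.

allowed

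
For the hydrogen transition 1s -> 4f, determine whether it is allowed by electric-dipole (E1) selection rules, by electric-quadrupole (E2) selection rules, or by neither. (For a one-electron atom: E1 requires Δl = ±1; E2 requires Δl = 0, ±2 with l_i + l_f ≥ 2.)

Δl = 3 − 0 = +3; l_i + l_f = 3.
E1 (Δl = ±1): not satisfied.
E2 (Δl = 0,±2, l_i+l_f ≥ 2): not satisfied.

neither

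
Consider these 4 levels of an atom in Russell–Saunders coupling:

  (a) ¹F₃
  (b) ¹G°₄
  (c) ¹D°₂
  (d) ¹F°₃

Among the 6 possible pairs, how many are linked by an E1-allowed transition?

3

(a)–(b): allowed.
(a)–(c): allowed.
(a)–(d): allowed.
(b)–(c): forbidden (parity, ΔL, ΔJ).
(b)–(d): forbidden (parity).
(c)–(d): forbidden (parity).
Allowed pairs: 3 of 6.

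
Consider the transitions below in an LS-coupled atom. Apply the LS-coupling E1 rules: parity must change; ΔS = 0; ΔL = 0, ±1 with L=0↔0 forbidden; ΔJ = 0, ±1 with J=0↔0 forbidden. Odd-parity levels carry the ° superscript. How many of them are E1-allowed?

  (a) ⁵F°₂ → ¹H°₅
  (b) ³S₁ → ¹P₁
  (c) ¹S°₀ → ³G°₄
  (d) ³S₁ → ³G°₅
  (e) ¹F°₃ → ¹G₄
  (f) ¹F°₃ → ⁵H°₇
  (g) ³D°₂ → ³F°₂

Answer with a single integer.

1

(a) forbidden (parity, ΔS, ΔL, ΔJ fail)
(b) forbidden (parity, ΔS fail)
(c) forbidden (parity, ΔS, ΔL, ΔJ fail)
(d) forbidden (ΔL, ΔJ fail)
(e) allowed
(f) forbidden (parity, ΔS, ΔL, ΔJ fail)
(g) forbidden (parity fails)
Total allowed: 1 of 7.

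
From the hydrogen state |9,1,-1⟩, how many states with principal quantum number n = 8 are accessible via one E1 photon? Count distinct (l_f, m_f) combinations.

E1 requires Δl = ±1, so l_f ∈ {0, 2}; with 0 ≤ l_f ≤ n_f−1 = 7, the allowed l_f values are {0, 2}.
For l_f = 0: m_f ∈ {m_i−1, m_i, m_i+1} ∩ [−0, 0] = {0} → 1 state.
For l_f = 2: m_f ∈ {m_i−1, m_i, m_i+1} ∩ [−2, 2] = {-2, -1, 0} → 3 states.
Total: 4.

4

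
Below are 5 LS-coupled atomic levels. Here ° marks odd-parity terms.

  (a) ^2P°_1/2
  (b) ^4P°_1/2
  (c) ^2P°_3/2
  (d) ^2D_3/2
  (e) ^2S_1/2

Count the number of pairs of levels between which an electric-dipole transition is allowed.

4

(a)–(b): forbidden (parity, ΔS).
(a)–(c): forbidden (parity).
(a)–(d): allowed.
(a)–(e): allowed.
(b)–(c): forbidden (parity, ΔS).
(b)–(d): forbidden (ΔS).
(b)–(e): forbidden (ΔS).
(c)–(d): allowed.
(c)–(e): allowed.
(d)–(e): forbidden (parity, ΔL).
Allowed pairs: 4 of 10.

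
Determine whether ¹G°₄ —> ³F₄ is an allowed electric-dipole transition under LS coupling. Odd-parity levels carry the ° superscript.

ΔS = 0: S: 0 → 1 — ✗.
ΔL = 0, ±1 (not L=0↔0): L: 4 → 3, ΔL = -1 — ✓.
ΔJ = 0, ±1 (not J=0↔0): J: 4 → 4, ΔJ = +0 — ✓.
Parity must change: odd → even — ✓.
Rule(s) violated: ΔS.

forbidden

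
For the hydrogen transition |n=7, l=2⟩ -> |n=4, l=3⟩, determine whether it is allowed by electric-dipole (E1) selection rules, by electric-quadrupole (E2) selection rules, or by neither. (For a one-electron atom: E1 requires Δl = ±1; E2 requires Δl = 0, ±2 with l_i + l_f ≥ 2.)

Δl = 3 − 2 = +1; l_i + l_f = 5.
E1 (Δl = ±1): satisfied.
E2 (Δl = 0,±2, l_i+l_f ≥ 2): not satisfied.

E1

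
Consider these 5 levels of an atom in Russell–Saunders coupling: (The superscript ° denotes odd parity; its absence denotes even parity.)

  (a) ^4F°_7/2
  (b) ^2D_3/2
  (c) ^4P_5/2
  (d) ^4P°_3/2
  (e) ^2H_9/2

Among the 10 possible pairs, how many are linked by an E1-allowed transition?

(a)–(b): forbidden (ΔS, ΔJ).
(a)–(c): forbidden (ΔL).
(a)–(d): forbidden (parity, ΔL, ΔJ).
(a)–(e): forbidden (ΔS, ΔL).
(b)–(c): forbidden (parity, ΔS).
(b)–(d): forbidden (ΔS).
(b)–(e): forbidden (parity, ΔL, ΔJ).
(c)–(d): allowed.
(c)–(e): forbidden (parity, ΔS, ΔL, ΔJ).
(d)–(e): forbidden (ΔS, ΔL, ΔJ).
Allowed pairs: 1 of 10.

1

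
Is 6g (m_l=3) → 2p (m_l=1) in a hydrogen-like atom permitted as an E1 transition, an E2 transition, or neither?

Δl = 1 − 4 = -3; l_i + l_f = 5.
Δm_l = -2.
E1 (Δl = ±1, |Δm_l| ≤ 1): not satisfied.
E2 (Δl = 0,±2, l_i+l_f ≥ 2, |Δm_l| ≤ 2): not satisfied.

neither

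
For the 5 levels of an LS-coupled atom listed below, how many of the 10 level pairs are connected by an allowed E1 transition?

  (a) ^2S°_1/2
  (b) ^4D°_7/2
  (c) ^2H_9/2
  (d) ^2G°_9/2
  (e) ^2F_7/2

(a)–(b): forbidden (parity, ΔS, ΔL, ΔJ).
(a)–(c): forbidden (ΔL, ΔJ).
(a)–(d): forbidden (parity, ΔL, ΔJ).
(a)–(e): forbidden (ΔL, ΔJ).
(b)–(c): forbidden (ΔS, ΔL).
(b)–(d): forbidden (parity, ΔS, ΔL).
(b)–(e): forbidden (ΔS).
(c)–(d): allowed.
(c)–(e): forbidden (parity, ΔL).
(d)–(e): allowed.
Allowed pairs: 2 of 10.

2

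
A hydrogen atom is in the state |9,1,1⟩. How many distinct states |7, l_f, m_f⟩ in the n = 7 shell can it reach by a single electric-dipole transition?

4

E1 requires Δl = ±1, so l_f ∈ {0, 2}; with 0 ≤ l_f ≤ n_f−1 = 6, the allowed l_f values are {0, 2}.
For l_f = 0: m_f ∈ {m_i−1, m_i, m_i+1} ∩ [−0, 0] = {0} → 1 state.
For l_f = 2: m_f ∈ {m_i−1, m_i, m_i+1} ∩ [−2, 2] = {0, 1, 2} → 3 states.
Total: 4.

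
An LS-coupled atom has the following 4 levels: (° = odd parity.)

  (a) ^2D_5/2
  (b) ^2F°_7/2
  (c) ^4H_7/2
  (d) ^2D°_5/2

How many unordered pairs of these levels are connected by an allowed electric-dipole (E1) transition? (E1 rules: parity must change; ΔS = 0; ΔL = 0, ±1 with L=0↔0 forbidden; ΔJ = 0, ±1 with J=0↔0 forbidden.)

(a)–(b): allowed.
(a)–(c): forbidden (parity, ΔS, ΔL).
(a)–(d): allowed.
(b)–(c): forbidden (ΔS, ΔL).
(b)–(d): forbidden (parity).
(c)–(d): forbidden (ΔS, ΔL).
Allowed pairs: 2 of 6.

2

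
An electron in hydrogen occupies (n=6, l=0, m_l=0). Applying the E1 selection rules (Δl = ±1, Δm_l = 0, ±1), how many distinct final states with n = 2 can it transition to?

E1 requires Δl = ±1, so l_f ∈ {-1, 1}; with 0 ≤ l_f ≤ n_f−1 = 1, the allowed l_f values are {1}.
For l_f = 1: m_f ∈ {m_i−1, m_i, m_i+1} ∩ [−1, 1] = {-1, 0, 1} → 3 states.
Total: 3.

3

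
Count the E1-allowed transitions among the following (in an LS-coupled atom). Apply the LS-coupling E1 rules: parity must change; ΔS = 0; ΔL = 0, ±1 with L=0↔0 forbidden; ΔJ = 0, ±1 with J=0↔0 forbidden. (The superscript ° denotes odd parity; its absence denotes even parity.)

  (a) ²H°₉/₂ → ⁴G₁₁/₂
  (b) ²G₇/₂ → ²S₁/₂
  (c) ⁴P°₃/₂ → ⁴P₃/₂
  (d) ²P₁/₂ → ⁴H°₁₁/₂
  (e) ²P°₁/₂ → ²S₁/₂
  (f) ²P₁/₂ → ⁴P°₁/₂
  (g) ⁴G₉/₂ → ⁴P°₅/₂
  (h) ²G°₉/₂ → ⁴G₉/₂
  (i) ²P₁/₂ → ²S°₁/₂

3

(a) forbidden (ΔS fails)
(b) forbidden (parity, ΔL, ΔJ fail)
(c) allowed
(d) forbidden (ΔS, ΔL, ΔJ fail)
(e) allowed
(f) forbidden (ΔS fails)
(g) forbidden (ΔL, ΔJ fail)
(h) forbidden (ΔS fails)
(i) allowed
Total allowed: 3 of 9.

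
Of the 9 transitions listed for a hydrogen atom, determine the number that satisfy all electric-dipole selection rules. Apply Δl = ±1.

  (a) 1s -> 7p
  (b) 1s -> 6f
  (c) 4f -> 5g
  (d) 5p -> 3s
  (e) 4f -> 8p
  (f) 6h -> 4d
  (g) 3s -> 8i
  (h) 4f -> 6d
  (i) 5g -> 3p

(a) allowed
(b) forbidden — Δl = +3 (E1 requires Δl = ±1)
(c) allowed
(d) allowed
(e) forbidden — Δl = -2 (E1 requires Δl = ±1)
(f) forbidden — Δl = -3 (E1 requires Δl = ±1)
(g) forbidden — Δl = +6 (E1 requires Δl = ±1)
(h) allowed
(i) forbidden — Δl = -3 (E1 requires Δl = ±1)
Total allowed: 4 of 9.

4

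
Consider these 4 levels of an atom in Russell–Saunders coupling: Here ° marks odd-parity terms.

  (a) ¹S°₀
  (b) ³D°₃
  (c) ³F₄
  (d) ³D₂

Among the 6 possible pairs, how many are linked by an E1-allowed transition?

(a)–(b): forbidden (parity, ΔS, ΔL, ΔJ).
(a)–(c): forbidden (ΔS, ΔL, ΔJ).
(a)–(d): forbidden (ΔS, ΔL, ΔJ).
(b)–(c): allowed.
(b)–(d): allowed.
(c)–(d): forbidden (parity, ΔJ).
Allowed pairs: 2 of 6.

2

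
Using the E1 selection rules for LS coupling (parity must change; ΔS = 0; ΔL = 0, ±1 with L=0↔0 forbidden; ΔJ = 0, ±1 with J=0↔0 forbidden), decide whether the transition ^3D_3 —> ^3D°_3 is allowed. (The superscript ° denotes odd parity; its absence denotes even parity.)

Initial level: S=1, L=2, J=3, parity even. Final level: S=1, L=2, J=3, parity odd.
ΔJ = 0, ±1 (not J=0↔0): J: 3 → 3, ΔJ = +0 — ✓.
Parity must change: even → odd — ✓.
ΔL = 0, ±1 (not L=0↔0): L: 2 → 2, ΔL = +0 — ✓.
ΔS = 0: S: 1 → 1 — ✓.
All four E1 rules are satisfied.

allowed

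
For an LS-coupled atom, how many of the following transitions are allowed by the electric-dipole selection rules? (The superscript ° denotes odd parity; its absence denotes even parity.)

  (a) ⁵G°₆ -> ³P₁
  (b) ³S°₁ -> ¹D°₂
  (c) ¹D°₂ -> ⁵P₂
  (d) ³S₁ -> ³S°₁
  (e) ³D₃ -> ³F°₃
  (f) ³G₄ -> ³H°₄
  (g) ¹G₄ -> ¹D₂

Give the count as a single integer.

2

(a) forbidden (ΔS, ΔL, ΔJ fail)
(b) forbidden (parity, ΔS, ΔL fail)
(c) forbidden (ΔS fails)
(d) forbidden (ΔL fails)
(e) allowed
(f) allowed
(g) forbidden (parity, ΔL, ΔJ fail)
Total allowed: 2 of 7.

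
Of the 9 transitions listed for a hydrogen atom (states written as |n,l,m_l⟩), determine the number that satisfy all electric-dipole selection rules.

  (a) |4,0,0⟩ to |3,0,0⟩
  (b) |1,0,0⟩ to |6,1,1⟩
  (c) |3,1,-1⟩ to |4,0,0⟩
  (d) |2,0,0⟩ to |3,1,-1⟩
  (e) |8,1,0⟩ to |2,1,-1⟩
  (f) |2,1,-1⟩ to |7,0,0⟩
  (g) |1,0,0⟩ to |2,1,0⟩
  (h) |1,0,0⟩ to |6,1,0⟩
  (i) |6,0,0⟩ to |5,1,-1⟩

7

(a) forbidden — Δl = +0 (E1 requires Δl = ±1)
(b) allowed
(c) allowed
(d) allowed
(e) forbidden — Δl = +0 (E1 requires Δl = ±1)
(f) allowed
(g) allowed
(h) allowed
(i) allowed
Total allowed: 7 of 9.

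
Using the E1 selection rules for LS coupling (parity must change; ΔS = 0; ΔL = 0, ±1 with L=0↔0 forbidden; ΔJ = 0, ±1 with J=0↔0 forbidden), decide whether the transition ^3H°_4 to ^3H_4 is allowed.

Reading off the term symbols: S 1→1, L 5→5, J 4→4, parity odd→even.
Parity must change: odd → even — satisfied.
ΔS = 0: S: 1 → 1 — satisfied.
ΔL = 0, ±1 (not L=0↔0): L: 5 → 5, ΔL = +0 — satisfied.
ΔJ = 0, ±1 (not J=0↔0): J: 4 → 4, ΔJ = +0 — satisfied.
All four E1 rules are satisfied.

allowed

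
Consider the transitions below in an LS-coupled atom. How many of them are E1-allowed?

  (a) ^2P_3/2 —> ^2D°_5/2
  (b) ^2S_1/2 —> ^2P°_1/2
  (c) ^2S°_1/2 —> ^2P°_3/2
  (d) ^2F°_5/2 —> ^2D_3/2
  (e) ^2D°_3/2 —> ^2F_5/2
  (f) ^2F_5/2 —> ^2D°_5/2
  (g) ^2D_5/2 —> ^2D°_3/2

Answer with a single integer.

(a) allowed
(b) allowed
(c) forbidden (parity fails)
(d) allowed
(e) allowed
(f) allowed
(g) allowed
Total allowed: 6 of 7.

6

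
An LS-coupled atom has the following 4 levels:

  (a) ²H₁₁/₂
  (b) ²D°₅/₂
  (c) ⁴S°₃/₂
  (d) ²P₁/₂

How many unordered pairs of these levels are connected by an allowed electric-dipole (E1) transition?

0

(a)–(b): forbidden (ΔL, ΔJ).
(a)–(c): forbidden (ΔS, ΔL, ΔJ).
(a)–(d): forbidden (parity, ΔL, ΔJ).
(b)–(c): forbidden (parity, ΔS, ΔL).
(b)–(d): forbidden (ΔJ).
(c)–(d): forbidden (ΔS).
Allowed pairs: 0 of 6.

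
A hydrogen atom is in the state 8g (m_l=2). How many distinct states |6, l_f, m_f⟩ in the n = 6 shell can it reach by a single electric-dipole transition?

6

E1 requires Δl = ±1, so l_f ∈ {3, 5}; with 0 ≤ l_f ≤ n_f−1 = 5, the allowed l_f values are {3, 5}.
For l_f = 3: m_f ∈ {m_i−1, m_i, m_i+1} ∩ [−3, 3] = {1, 2, 3} → 3 states.
For l_f = 5: m_f ∈ {m_i−1, m_i, m_i+1} ∩ [−5, 5] = {1, 2, 3} → 3 states.
Total: 6.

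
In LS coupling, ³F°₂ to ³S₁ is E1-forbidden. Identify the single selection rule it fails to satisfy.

Reading off the term symbols: S 1→1, L 3→0, J 2→1, parity odd→even.
ΔS = 0: S: 1 → 1 — ✓.
ΔL = 0, ±1 (not L=0↔0): L: 3 → 0, ΔL = -3 — ✗.
Parity must change: odd → even — ✓.
ΔJ = 0, ±1 (not J=0↔0): J: 2 → 1, ΔJ = -1 — ✓.

the ΔL = 0, ±1 rule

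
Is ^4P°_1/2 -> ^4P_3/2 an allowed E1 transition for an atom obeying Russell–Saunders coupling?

allowed

ΔL = 0, ±1 (not L=0↔0): L: 1 → 1, ΔL = +0 — ok.
ΔJ = 0, ±1 (not J=0↔0): J: 1/2 → 3/2, ΔJ = +1 — ok.
Parity must change: odd → even — ok.
ΔS = 0: S: 3/2 → 3/2 — ok.
All four E1 rules are satisfied.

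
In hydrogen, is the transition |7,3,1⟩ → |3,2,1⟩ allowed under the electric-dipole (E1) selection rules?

allowed

Δl = 2 − 3 = -1; the E1 rule Δl = ±1 is passes.
Δm_l = 1 − (1) = +0. E1 requires Δm_l = 0, ±1: passes.
All E1 selection rules are satisfied.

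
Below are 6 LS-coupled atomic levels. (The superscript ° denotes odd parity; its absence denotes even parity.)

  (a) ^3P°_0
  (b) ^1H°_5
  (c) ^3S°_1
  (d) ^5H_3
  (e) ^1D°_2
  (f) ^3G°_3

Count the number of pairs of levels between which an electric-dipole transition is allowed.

0

(a)–(b): forbidden (parity, ΔS, ΔL, ΔJ).
(a)–(c): forbidden (parity).
(a)–(d): forbidden (ΔS, ΔL, ΔJ).
(a)–(e): forbidden (parity, ΔS, ΔJ).
(a)–(f): forbidden (parity, ΔL, ΔJ).
(b)–(c): forbidden (parity, ΔS, ΔL, ΔJ).
(b)–(d): forbidden (ΔS, ΔJ).
(b)–(e): forbidden (parity, ΔL, ΔJ).
(b)–(f): forbidden (parity, ΔS, ΔJ).
(c)–(d): forbidden (ΔS, ΔL, ΔJ).
(c)–(e): forbidden (parity, ΔS, ΔL).
(c)–(f): forbidden (parity, ΔL, ΔJ).
(d)–(e): forbidden (ΔS, ΔL).
(d)–(f): forbidden (ΔS).
(e)–(f): forbidden (parity, ΔS, ΔL).
Allowed pairs: 0 of 15.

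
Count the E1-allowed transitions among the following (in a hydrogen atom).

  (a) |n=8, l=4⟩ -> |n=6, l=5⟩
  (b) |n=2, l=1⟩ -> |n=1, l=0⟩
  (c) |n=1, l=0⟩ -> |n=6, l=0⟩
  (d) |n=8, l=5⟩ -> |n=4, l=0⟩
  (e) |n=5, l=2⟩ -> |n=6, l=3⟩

(a) allowed
(b) allowed
(c) forbidden — Δl = +0 (E1 requires Δl = ±1)
(d) forbidden — Δl = -5 (E1 requires Δl = ±1)
(e) allowed
Total allowed: 3 of 5.

3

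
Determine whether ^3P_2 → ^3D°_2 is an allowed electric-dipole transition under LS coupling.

allowed

Parity must change: even → odd — passes.
ΔS = 0: S: 1 → 1 — passes.
ΔL = 0, ±1 (not L=0↔0): L: 1 → 2, ΔL = +1 — passes.
ΔJ = 0, ±1 (not J=0↔0): J: 2 → 2, ΔJ = +0 — passes.
All four E1 rules are satisfied.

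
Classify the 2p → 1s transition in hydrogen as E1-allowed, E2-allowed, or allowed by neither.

Δl = 0 − 1 = -1; l_i + l_f = 1.
E1 (Δl = ±1): satisfied.
E2 (Δl = 0,±2, l_i+l_f ≥ 2): not satisfied.

E1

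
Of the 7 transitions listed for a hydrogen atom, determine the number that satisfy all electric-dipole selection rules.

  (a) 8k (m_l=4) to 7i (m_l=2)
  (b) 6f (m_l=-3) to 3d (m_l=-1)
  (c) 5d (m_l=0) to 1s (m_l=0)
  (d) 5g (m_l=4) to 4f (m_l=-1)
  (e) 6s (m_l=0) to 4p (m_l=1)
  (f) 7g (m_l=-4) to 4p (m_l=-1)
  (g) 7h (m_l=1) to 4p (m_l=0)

(a) forbidden — Δm_l = -2 (E1 requires Δm_l = 0, ±1)
(b) forbidden — Δm_l = +2 (E1 requires Δm_l = 0, ±1)
(c) forbidden — Δl = -2 (E1 requires Δl = ±1)
(d) forbidden — Δm_l = -5 (E1 requires Δm_l = 0, ±1)
(e) allowed
(f) forbidden — Δl = -3 (E1 requires Δl = ±1); Δm_l = +3 (E1 requires Δm_l = 0, ±1)
(g) forbidden — Δl = -4 (E1 requires Δl = ±1)
Total allowed: 1 of 7.

1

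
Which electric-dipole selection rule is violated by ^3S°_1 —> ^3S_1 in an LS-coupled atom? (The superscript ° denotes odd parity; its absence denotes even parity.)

the L=0 ↔ L=0 exclusion

Parity must change: odd → even — passes.
ΔS = 0: S: 1 → 1 — passes.
ΔL = 0, ±1 (not L=0↔0): L: 0 → 0, ΔL = +0 — fails.
ΔJ = 0, ±1 (not J=0↔0): J: 1 → 1, ΔJ = +0 — passes.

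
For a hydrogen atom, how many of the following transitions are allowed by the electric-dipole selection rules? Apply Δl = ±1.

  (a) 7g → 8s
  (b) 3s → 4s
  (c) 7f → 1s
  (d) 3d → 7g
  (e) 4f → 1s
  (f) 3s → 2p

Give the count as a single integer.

1

(a) forbidden — Δl = -4 (E1 requires Δl = ±1)
(b) forbidden — Δl = +0 (E1 requires Δl = ±1)
(c) forbidden — Δl = -3 (E1 requires Δl = ±1)
(d) forbidden — Δl = +2 (E1 requires Δl = ±1)
(e) forbidden — Δl = -3 (E1 requires Δl = ±1)
(f) allowed
Total allowed: 1 of 6.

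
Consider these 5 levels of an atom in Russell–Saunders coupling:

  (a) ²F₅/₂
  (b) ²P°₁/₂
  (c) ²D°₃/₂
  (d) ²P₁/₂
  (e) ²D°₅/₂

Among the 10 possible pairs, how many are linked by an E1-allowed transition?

4

(a)–(b): forbidden (ΔL, ΔJ).
(a)–(c): allowed.
(a)–(d): forbidden (parity, ΔL, ΔJ).
(a)–(e): allowed.
(b)–(c): forbidden (parity).
(b)–(d): allowed.
(b)–(e): forbidden (parity, ΔJ).
(c)–(d): allowed.
(c)–(e): forbidden (parity).
(d)–(e): forbidden (ΔJ).
Allowed pairs: 4 of 10.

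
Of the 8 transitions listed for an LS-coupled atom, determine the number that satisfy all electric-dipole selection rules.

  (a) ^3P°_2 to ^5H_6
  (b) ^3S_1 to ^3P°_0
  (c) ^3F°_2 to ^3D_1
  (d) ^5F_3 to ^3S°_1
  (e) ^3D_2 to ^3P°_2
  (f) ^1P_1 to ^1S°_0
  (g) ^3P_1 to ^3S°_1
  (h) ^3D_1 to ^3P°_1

(a) forbidden (ΔS, ΔL, ΔJ fail)
(b) allowed
(c) allowed
(d) forbidden (ΔS, ΔL, ΔJ fail)
(e) allowed
(f) allowed
(g) allowed
(h) allowed
Total allowed: 6 of 8.

6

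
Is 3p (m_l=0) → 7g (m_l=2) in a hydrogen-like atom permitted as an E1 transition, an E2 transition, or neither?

neither

Δl = 4 − 1 = +3; l_i + l_f = 5.
Δm_l = +2.
E1 (Δl = ±1, |Δm_l| ≤ 1): not satisfied.
E2 (Δl = 0,±2, l_i+l_f ≥ 2, |Δm_l| ≤ 2): not satisfied.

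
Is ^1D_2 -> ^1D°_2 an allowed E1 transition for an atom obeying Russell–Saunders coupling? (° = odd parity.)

Initial level: S=0, L=2, J=2, parity even. Final level: S=0, L=2, J=2, parity odd.
Parity must change: even → odd — satisfied.
ΔS = 0: S: 0 → 0 — satisfied.
ΔL = 0, ±1 (not L=0↔0): L: 2 → 2, ΔL = +0 — satisfied.
ΔJ = 0, ±1 (not J=0↔0): J: 2 → 2, ΔJ = +0 — satisfied.
All four E1 rules are satisfied.

allowed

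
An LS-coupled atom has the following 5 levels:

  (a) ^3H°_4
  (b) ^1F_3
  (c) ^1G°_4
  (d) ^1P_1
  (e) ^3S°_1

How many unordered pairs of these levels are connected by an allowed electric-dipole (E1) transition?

(a)–(b): forbidden (ΔS, ΔL).
(a)–(c): forbidden (parity, ΔS).
(a)–(d): forbidden (ΔS, ΔL, ΔJ).
(a)–(e): forbidden (parity, ΔL, ΔJ).
(b)–(c): allowed.
(b)–(d): forbidden (parity, ΔL, ΔJ).
(b)–(e): forbidden (ΔS, ΔL, ΔJ).
(c)–(d): forbidden (ΔL, ΔJ).
(c)–(e): forbidden (parity, ΔS, ΔL, ΔJ).
(d)–(e): forbidden (ΔS).
Allowed pairs: 1 of 10.

1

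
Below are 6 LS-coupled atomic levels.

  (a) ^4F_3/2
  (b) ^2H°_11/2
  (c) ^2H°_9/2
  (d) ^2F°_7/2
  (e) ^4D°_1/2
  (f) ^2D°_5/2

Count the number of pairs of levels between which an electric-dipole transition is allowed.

(a)–(b): forbidden (ΔS, ΔL, ΔJ).
(a)–(c): forbidden (ΔS, ΔL, ΔJ).
(a)–(d): forbidden (ΔS, ΔJ).
(a)–(e): allowed.
(a)–(f): forbidden (ΔS).
(b)–(c): forbidden (parity).
(b)–(d): forbidden (parity, ΔL, ΔJ).
(b)–(e): forbidden (parity, ΔS, ΔL, ΔJ).
(b)–(f): forbidden (parity, ΔL, ΔJ).
(c)–(d): forbidden (parity, ΔL).
(c)–(e): forbidden (parity, ΔS, ΔL, ΔJ).
(c)–(f): forbidden (parity, ΔL, ΔJ).
(d)–(e): forbidden (parity, ΔS, ΔJ).
(d)–(f): forbidden (parity).
(e)–(f): forbidden (parity, ΔS, ΔJ).
Allowed pairs: 1 of 15.

1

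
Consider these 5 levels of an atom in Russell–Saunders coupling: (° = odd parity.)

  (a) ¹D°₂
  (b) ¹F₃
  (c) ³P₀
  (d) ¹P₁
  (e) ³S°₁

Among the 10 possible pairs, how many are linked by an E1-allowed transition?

(a)–(b): allowed.
(a)–(c): forbidden (ΔS, ΔJ).
(a)–(d): allowed.
(a)–(e): forbidden (parity, ΔS, ΔL).
(b)–(c): forbidden (parity, ΔS, ΔL, ΔJ).
(b)–(d): forbidden (parity, ΔL, ΔJ).
(b)–(e): forbidden (ΔS, ΔL, ΔJ).
(c)–(d): forbidden (parity, ΔS).
(c)–(e): allowed.
(d)–(e): forbidden (ΔS).
Allowed pairs: 3 of 10.

3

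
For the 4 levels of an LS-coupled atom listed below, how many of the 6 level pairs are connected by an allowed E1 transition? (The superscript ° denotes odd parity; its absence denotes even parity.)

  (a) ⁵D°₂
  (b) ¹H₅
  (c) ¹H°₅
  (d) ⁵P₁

2

(a)–(b): forbidden (ΔS, ΔL, ΔJ).
(a)–(c): forbidden (parity, ΔS, ΔL, ΔJ).
(a)–(d): allowed.
(b)–(c): allowed.
(b)–(d): forbidden (parity, ΔS, ΔL, ΔJ).
(c)–(d): forbidden (ΔS, ΔL, ΔJ).
Allowed pairs: 2 of 6.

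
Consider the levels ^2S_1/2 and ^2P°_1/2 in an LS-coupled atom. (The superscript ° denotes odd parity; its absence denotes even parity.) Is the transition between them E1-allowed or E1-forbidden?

allowed

Reading off the term symbols: S 1/2→1/2, L 0→1, J 1/2→1/2, parity even→odd.
Parity must change: even → odd — ✓.
ΔS = 0: S: 1/2 → 1/2 — ✓.
ΔL = 0, ±1 (not L=0↔0): L: 0 → 1, ΔL = +1 — ✓.
ΔJ = 0, ±1 (not J=0↔0): J: 1/2 → 1/2, ΔJ = +0 — ✓.
All four E1 rules are satisfied.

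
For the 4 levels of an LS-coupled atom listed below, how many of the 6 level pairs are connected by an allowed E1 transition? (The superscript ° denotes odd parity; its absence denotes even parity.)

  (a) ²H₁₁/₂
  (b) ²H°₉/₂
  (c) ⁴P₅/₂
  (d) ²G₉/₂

(a)–(b): allowed.
(a)–(c): forbidden (parity, ΔS, ΔL, ΔJ).
(a)–(d): forbidden (parity).
(b)–(c): forbidden (ΔS, ΔL, ΔJ).
(b)–(d): allowed.
(c)–(d): forbidden (parity, ΔS, ΔL, ΔJ).
Allowed pairs: 2 of 6.

2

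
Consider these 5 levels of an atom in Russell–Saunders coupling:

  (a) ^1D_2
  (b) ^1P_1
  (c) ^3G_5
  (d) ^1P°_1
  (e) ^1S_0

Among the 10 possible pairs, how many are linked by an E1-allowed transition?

(a)–(b): forbidden (parity).
(a)–(c): forbidden (parity, ΔS, ΔL, ΔJ).
(a)–(d): allowed.
(a)–(e): forbidden (parity, ΔL, ΔJ).
(b)–(c): forbidden (parity, ΔS, ΔL, ΔJ).
(b)–(d): allowed.
(b)–(e): forbidden (parity).
(c)–(d): forbidden (ΔS, ΔL, ΔJ).
(c)–(e): forbidden (parity, ΔS, ΔL, ΔJ).
(d)–(e): allowed.
Allowed pairs: 3 of 10.

3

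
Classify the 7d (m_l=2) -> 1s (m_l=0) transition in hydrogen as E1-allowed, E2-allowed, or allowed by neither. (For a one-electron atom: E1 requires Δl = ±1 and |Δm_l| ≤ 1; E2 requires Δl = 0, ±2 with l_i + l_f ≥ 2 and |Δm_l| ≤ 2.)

Δl = 0 − 2 = -2; l_i + l_f = 2.
Δm_l = -2.
E1 (Δl = ±1, |Δm_l| ≤ 1): not satisfied.
E2 (Δl = 0,±2, l_i+l_f ≥ 2, |Δm_l| ≤ 2): satisfied.

E2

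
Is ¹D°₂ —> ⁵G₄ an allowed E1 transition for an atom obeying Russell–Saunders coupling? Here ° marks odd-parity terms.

forbidden

Reading off the term symbols: S 0→2, L 2→4, J 2→4, parity odd→even.
Parity must change: odd → even — satisfied.
ΔS = 0: S: 0 → 2 — violated.
ΔL = 0, ±1 (not L=0↔0): L: 2 → 4, ΔL = +2 — violated.
ΔJ = 0, ±1 (not J=0↔0): J: 2 → 4, ΔJ = +2 — violated.
Rule(s) violated: ΔS, ΔL, ΔJ.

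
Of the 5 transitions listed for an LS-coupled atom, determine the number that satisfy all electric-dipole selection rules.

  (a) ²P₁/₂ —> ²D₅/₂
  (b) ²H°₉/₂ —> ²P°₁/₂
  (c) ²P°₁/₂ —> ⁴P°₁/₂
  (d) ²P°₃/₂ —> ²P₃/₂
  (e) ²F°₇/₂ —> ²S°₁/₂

(a) forbidden (parity, ΔJ fail)
(b) forbidden (parity, ΔL, ΔJ fail)
(c) forbidden (parity, ΔS fail)
(d) allowed
(e) forbidden (parity, ΔL, ΔJ fail)
Total allowed: 1 of 5.

1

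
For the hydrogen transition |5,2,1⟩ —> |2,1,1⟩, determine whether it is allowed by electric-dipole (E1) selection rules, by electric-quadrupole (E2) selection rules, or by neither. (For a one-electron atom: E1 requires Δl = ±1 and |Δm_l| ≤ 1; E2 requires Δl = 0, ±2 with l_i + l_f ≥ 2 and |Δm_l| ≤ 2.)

Δl = 1 − 2 = -1; l_i + l_f = 3.
Δm_l = +0.
E1 (Δl = ±1, |Δm_l| ≤ 1): satisfied.
E2 (Δl = 0,±2, l_i+l_f ≥ 2, |Δm_l| ≤ 2): not satisfied.

E1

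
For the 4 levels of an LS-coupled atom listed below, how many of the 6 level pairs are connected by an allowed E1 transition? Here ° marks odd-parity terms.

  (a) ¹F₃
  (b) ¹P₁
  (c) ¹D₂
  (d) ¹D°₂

3

(a)–(b): forbidden (parity, ΔL, ΔJ).
(a)–(c): forbidden (parity).
(a)–(d): allowed.
(b)–(c): forbidden (parity).
(b)–(d): allowed.
(c)–(d): allowed.
Allowed pairs: 3 of 6.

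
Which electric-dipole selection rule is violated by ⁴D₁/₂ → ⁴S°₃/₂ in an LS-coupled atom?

Initial level: S=3/2, L=2, J=1/2, parity even. Final level: S=3/2, L=0, J=3/2, parity odd.
ΔL = 0, ±1 (not L=0↔0): L: 2 → 0, ΔL = -2 — ✗.
Parity must change: even → odd — ✓.
ΔS = 0: S: 3/2 → 3/2 — ✓.
ΔJ = 0, ±1 (not J=0↔0): J: 1/2 → 3/2, ΔJ = +1 — ✓.

the ΔL = 0, ±1 rule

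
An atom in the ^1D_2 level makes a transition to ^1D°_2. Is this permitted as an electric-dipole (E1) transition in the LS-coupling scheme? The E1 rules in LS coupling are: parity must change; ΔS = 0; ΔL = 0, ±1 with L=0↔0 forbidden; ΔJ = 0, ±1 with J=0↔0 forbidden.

allowed

Parity must change: even → odd — passes.
ΔS = 0: S: 0 → 0 — passes.
ΔL = 0, ±1 (not L=0↔0): L: 2 → 2, ΔL = +0 — passes.
ΔJ = 0, ±1 (not J=0↔0): J: 2 → 2, ΔJ = +0 — passes.
All four E1 rules are satisfied.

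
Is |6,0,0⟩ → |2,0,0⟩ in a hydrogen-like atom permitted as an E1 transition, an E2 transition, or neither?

neither

Δl = 0 − 0 = +0; l_i + l_f = 0.
Δm_l = +0.
E1 (Δl = ±1, |Δm_l| ≤ 1): not satisfied.
E2 (Δl = 0,±2, l_i+l_f ≥ 2, |Δm_l| ≤ 2): not satisfied.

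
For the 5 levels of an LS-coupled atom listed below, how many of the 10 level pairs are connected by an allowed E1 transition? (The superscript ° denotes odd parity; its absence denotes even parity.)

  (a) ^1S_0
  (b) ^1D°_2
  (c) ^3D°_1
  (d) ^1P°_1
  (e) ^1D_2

(a)–(b): forbidden (ΔL, ΔJ).
(a)–(c): forbidden (ΔS, ΔL).
(a)–(d): allowed.
(a)–(e): forbidden (parity, ΔL, ΔJ).
(b)–(c): forbidden (parity, ΔS).
(b)–(d): forbidden (parity).
(b)–(e): allowed.
(c)–(d): forbidden (parity, ΔS).
(c)–(e): forbidden (ΔS).
(d)–(e): allowed.
Allowed pairs: 3 of 10.

3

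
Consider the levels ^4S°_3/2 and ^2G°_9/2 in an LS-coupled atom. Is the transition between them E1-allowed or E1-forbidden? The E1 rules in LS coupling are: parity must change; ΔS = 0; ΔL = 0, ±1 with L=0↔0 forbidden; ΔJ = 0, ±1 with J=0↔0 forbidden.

forbidden

Parity must change: odd → odd — fails.
ΔS = 0: S: 3/2 → 1/2 — fails.
ΔL = 0, ±1 (not L=0↔0): L: 0 → 4, ΔL = +4 — fails.
ΔJ = 0, ±1 (not J=0↔0): J: 3/2 → 9/2, ΔJ = +3 — fails.
Rule(s) violated: parity, ΔS, ΔL, ΔJ.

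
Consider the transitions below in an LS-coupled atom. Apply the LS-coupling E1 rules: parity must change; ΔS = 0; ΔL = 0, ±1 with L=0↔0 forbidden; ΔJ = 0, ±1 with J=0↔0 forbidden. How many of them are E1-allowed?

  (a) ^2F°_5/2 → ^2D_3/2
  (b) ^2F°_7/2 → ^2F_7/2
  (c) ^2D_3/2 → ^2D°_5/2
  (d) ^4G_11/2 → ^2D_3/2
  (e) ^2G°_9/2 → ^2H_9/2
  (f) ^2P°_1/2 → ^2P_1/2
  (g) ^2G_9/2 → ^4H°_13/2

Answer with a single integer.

5

(a) allowed
(b) allowed
(c) allowed
(d) forbidden (parity, ΔS, ΔL, ΔJ fail)
(e) allowed
(f) allowed
(g) forbidden (ΔS, ΔJ fail)
Total allowed: 5 of 7.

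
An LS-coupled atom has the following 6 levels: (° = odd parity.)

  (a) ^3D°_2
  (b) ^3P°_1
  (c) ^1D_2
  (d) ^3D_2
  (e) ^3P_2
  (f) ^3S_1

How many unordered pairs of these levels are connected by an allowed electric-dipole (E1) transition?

(a)–(b): forbidden (parity).
(a)–(c): forbidden (ΔS).
(a)–(d): allowed.
(a)–(e): allowed.
(a)–(f): forbidden (ΔL).
(b)–(c): forbidden (ΔS).
(b)–(d): allowed.
(b)–(e): allowed.
(b)–(f): allowed.
(c)–(d): forbidden (parity, ΔS).
(c)–(e): forbidden (parity, ΔS).
(c)–(f): forbidden (parity, ΔS, ΔL).
(d)–(e): forbidden (parity).
(d)–(f): forbidden (parity, ΔL).
(e)–(f): forbidden (parity).
Allowed pairs: 5 of 15.

5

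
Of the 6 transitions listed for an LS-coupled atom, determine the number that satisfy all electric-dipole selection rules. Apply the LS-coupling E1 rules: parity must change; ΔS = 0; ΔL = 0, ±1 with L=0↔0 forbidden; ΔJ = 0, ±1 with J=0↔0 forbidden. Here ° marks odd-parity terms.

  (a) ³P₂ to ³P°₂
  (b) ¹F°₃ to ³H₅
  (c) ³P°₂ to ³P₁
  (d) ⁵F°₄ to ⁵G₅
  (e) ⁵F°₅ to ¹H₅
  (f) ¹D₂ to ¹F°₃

(a) allowed
(b) forbidden (ΔS, ΔL, ΔJ fail)
(c) allowed
(d) allowed
(e) forbidden (ΔS, ΔL fail)
(f) allowed
Total allowed: 4 of 6.

4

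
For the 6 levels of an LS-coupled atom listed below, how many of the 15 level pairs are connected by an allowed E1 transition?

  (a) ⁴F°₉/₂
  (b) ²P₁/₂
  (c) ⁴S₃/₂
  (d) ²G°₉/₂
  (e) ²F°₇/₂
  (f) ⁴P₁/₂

0

(a)–(b): forbidden (ΔS, ΔL, ΔJ).
(a)–(c): forbidden (ΔL, ΔJ).
(a)–(d): forbidden (parity, ΔS).
(a)–(e): forbidden (parity, ΔS).
(a)–(f): forbidden (ΔL, ΔJ).
(b)–(c): forbidden (parity, ΔS).
(b)–(d): forbidden (ΔL, ΔJ).
(b)–(e): forbidden (ΔL, ΔJ).
(b)–(f): forbidden (parity, ΔS).
(c)–(d): forbidden (ΔS, ΔL, ΔJ).
(c)–(e): forbidden (ΔS, ΔL, ΔJ).
(c)–(f): forbidden (parity).
(d)–(e): forbidden (parity).
(d)–(f): forbidden (ΔS, ΔL, ΔJ).
(e)–(f): forbidden (ΔS, ΔL, ΔJ).
Allowed pairs: 0 of 15.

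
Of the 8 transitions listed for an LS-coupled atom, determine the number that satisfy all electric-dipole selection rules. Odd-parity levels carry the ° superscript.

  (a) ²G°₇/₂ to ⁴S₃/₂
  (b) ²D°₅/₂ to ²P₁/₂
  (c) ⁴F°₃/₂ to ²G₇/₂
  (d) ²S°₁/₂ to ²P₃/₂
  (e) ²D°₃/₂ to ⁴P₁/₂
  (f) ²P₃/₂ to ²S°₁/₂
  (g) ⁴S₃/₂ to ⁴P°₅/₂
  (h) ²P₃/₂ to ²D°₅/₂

(a) forbidden (ΔS, ΔL, ΔJ fail)
(b) forbidden (ΔJ fails)
(c) forbidden (ΔS, ΔJ fail)
(d) allowed
(e) forbidden (ΔS fails)
(f) allowed
(g) allowed
(h) allowed
Total allowed: 4 of 8.

4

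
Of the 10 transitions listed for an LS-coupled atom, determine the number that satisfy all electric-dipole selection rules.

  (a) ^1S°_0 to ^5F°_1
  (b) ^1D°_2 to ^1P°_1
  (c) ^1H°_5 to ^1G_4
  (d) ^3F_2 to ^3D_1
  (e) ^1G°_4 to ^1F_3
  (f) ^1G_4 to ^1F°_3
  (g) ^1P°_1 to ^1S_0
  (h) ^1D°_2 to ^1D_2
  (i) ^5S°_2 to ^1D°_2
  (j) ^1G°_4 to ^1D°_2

5

(a) forbidden (parity, ΔS, ΔL fail)
(b) forbidden (parity fails)
(c) allowed
(d) forbidden (parity fails)
(e) allowed
(f) allowed
(g) allowed
(h) allowed
(i) forbidden (parity, ΔS, ΔL fail)
(j) forbidden (parity, ΔL, ΔJ fail)
Total allowed: 5 of 10.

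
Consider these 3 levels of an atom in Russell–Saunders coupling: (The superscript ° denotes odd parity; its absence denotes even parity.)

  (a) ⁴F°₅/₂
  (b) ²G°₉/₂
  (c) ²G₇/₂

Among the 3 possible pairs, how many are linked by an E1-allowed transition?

(a)–(b): forbidden (parity, ΔS, ΔJ).
(a)–(c): forbidden (ΔS).
(b)–(c): allowed.
Allowed pairs: 1 of 3.

1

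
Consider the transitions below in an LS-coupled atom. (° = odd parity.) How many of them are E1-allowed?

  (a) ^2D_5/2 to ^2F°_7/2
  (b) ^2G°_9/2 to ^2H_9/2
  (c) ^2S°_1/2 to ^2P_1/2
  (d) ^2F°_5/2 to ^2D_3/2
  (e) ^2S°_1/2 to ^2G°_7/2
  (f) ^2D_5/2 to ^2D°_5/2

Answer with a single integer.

5

(a) allowed
(b) allowed
(c) allowed
(d) allowed
(e) forbidden (parity, ΔL, ΔJ fail)
(f) allowed
Total allowed: 5 of 6.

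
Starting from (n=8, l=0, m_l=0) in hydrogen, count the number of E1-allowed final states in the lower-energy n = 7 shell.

E1 requires Δl = ±1, so l_f ∈ {-1, 1}; with 0 ≤ l_f ≤ n_f−1 = 6, the allowed l_f values are {1}.
For l_f = 1: m_f ∈ {m_i−1, m_i, m_i+1} ∩ [−1, 1] = {-1, 0, 1} → 3 states.
Total: 3.

3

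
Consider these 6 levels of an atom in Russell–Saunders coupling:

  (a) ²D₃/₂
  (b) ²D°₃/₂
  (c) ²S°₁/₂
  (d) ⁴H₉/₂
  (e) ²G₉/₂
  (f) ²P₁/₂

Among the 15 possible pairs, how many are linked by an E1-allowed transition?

(a)–(b): allowed.
(a)–(c): forbidden (ΔL).
(a)–(d): forbidden (parity, ΔS, ΔL, ΔJ).
(a)–(e): forbidden (parity, ΔL, ΔJ).
(a)–(f): forbidden (parity).
(b)–(c): forbidden (parity, ΔL).
(b)–(d): forbidden (ΔS, ΔL, ΔJ).
(b)–(e): forbidden (ΔL, ΔJ).
(b)–(f): allowed.
(c)–(d): forbidden (ΔS, ΔL, ΔJ).
(c)–(e): forbidden (ΔL, ΔJ).
(c)–(f): allowed.
(d)–(e): forbidden (parity, ΔS).
(d)–(f): forbidden (parity, ΔS, ΔL, ΔJ).
(e)–(f): forbidden (parity, ΔL, ΔJ).
Allowed pairs: 3 of 15.

3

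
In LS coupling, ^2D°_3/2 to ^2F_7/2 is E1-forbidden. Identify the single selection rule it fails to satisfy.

Parity must change: odd → even — ✓.
ΔS = 0: S: 1/2 → 1/2 — ✓.
ΔL = 0, ±1 (not L=0↔0): L: 2 → 3, ΔL = +1 — ✓.
ΔJ = 0, ±1 (not J=0↔0): J: 3/2 → 7/2, ΔJ = +2 — ✗.

the ΔJ = 0, ±1 rule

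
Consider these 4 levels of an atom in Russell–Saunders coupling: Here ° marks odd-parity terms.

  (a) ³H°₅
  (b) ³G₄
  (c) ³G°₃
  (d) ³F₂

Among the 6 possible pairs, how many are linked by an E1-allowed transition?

3

(a)–(b): allowed.
(a)–(c): forbidden (parity, ΔJ).
(a)–(d): forbidden (ΔL, ΔJ).
(b)–(c): allowed.
(b)–(d): forbidden (parity, ΔJ).
(c)–(d): allowed.
Allowed pairs: 3 of 6.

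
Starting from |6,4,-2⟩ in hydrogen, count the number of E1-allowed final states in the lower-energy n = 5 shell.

E1 requires Δl = ±1, so l_f ∈ {3, 5}; with 0 ≤ l_f ≤ n_f−1 = 4, the allowed l_f values are {3}.
For l_f = 3: m_f ∈ {m_i−1, m_i, m_i+1} ∩ [−3, 3] = {-3, -2, -1} → 3 states.
Total: 3.

3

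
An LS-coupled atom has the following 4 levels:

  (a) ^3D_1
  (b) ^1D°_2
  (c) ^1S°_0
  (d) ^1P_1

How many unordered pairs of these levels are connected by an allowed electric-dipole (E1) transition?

2

(a)–(b): forbidden (ΔS).
(a)–(c): forbidden (ΔS, ΔL).
(a)–(d): forbidden (parity, ΔS).
(b)–(c): forbidden (parity, ΔL, ΔJ).
(b)–(d): allowed.
(c)–(d): allowed.
Allowed pairs: 2 of 6.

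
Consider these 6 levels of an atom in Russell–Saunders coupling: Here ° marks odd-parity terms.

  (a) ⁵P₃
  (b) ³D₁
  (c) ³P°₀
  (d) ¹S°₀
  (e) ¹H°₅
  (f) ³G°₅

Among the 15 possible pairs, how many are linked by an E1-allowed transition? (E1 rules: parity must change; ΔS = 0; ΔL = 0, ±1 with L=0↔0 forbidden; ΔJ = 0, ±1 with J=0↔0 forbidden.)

(a)–(b): forbidden (parity, ΔS, ΔJ).
(a)–(c): forbidden (ΔS, ΔJ).
(a)–(d): forbidden (ΔS, ΔJ).
(a)–(e): forbidden (ΔS, ΔL, ΔJ).
(a)–(f): forbidden (ΔS, ΔL, ΔJ).
(b)–(c): allowed.
(b)–(d): forbidden (ΔS, ΔL).
(b)–(e): forbidden (ΔS, ΔL, ΔJ).
(b)–(f): forbidden (ΔL, ΔJ).
(c)–(d): forbidden (parity, ΔS, ΔJ).
(c)–(e): forbidden (parity, ΔS, ΔL, ΔJ).
(c)–(f): forbidden (parity, ΔL, ΔJ).
(d)–(e): forbidden (parity, ΔL, ΔJ).
(d)–(f): forbidden (parity, ΔS, ΔL, ΔJ).
(e)–(f): forbidden (parity, ΔS).
Allowed pairs: 1 of 15.

1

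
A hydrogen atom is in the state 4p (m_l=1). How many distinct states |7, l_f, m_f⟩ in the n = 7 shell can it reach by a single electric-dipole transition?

E1 requires Δl = ±1, so l_f ∈ {0, 2}; with 0 ≤ l_f ≤ n_f−1 = 6, the allowed l_f values are {0, 2}.
For l_f = 0: m_f ∈ {m_i−1, m_i, m_i+1} ∩ [−0, 0] = {0} → 1 state.
For l_f = 2: m_f ∈ {m_i−1, m_i, m_i+1} ∩ [−2, 2] = {0, 1, 2} → 3 states.
Total: 4.

4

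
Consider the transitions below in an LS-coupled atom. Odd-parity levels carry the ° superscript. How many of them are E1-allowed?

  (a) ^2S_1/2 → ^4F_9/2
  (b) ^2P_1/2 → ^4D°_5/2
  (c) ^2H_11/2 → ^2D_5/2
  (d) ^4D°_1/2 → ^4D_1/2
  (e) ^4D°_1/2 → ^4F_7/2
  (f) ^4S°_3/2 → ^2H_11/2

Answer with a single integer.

(a) forbidden (parity, ΔS, ΔL, ΔJ fail)
(b) forbidden (ΔS, ΔJ fail)
(c) forbidden (parity, ΔL, ΔJ fail)
(d) allowed
(e) forbidden (ΔJ fails)
(f) forbidden (ΔS, ΔL, ΔJ fail)
Total allowed: 1 of 6.

1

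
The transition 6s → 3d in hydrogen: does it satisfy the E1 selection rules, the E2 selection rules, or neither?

Δl = 2 − 0 = +2; l_i + l_f = 2.
E1 (Δl = ±1): not satisfied.
E2 (Δl = 0,±2, l_i+l_f ≥ 2): satisfied.

E2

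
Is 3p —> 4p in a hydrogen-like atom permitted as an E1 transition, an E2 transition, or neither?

E2

Δl = 1 − 1 = +0; l_i + l_f = 2.
E1 (Δl = ±1): not satisfied.
E2 (Δl = 0,±2, l_i+l_f ≥ 2): satisfied.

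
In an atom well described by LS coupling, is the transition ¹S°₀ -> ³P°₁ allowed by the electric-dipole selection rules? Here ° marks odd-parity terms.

forbidden

Reading off the term symbols: S 0→1, L 0→1, J 0→1, parity odd→odd.
Parity must change: odd → odd — ✗.
ΔS = 0: S: 0 → 1 — ✗.
ΔL = 0, ±1 (not L=0↔0): L: 0 → 1, ΔL = +1 — ✓.
ΔJ = 0, ±1 (not J=0↔0): J: 0 → 1, ΔJ = +1 — ✓.
Rule(s) violated: parity, ΔS.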